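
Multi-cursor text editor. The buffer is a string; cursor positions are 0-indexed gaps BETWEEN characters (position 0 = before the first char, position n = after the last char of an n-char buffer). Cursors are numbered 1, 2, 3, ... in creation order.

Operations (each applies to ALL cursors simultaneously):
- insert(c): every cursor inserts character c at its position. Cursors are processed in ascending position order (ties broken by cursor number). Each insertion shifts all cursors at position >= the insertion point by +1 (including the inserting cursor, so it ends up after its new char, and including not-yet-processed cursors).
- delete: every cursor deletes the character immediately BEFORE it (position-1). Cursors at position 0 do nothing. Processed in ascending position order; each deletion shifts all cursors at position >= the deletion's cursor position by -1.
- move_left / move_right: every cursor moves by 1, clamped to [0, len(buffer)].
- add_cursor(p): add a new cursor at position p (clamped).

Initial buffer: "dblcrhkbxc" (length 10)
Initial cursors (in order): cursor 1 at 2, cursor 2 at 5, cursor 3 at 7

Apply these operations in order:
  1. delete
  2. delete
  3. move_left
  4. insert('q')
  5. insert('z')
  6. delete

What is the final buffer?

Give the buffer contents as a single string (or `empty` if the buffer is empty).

After op 1 (delete): buffer="dlchbxc" (len 7), cursors c1@1 c2@3 c3@4, authorship .......
After op 2 (delete): buffer="lbxc" (len 4), cursors c1@0 c2@1 c3@1, authorship ....
After op 3 (move_left): buffer="lbxc" (len 4), cursors c1@0 c2@0 c3@0, authorship ....
After op 4 (insert('q')): buffer="qqqlbxc" (len 7), cursors c1@3 c2@3 c3@3, authorship 123....
After op 5 (insert('z')): buffer="qqqzzzlbxc" (len 10), cursors c1@6 c2@6 c3@6, authorship 123123....
After op 6 (delete): buffer="qqqlbxc" (len 7), cursors c1@3 c2@3 c3@3, authorship 123....

Answer: qqqlbxc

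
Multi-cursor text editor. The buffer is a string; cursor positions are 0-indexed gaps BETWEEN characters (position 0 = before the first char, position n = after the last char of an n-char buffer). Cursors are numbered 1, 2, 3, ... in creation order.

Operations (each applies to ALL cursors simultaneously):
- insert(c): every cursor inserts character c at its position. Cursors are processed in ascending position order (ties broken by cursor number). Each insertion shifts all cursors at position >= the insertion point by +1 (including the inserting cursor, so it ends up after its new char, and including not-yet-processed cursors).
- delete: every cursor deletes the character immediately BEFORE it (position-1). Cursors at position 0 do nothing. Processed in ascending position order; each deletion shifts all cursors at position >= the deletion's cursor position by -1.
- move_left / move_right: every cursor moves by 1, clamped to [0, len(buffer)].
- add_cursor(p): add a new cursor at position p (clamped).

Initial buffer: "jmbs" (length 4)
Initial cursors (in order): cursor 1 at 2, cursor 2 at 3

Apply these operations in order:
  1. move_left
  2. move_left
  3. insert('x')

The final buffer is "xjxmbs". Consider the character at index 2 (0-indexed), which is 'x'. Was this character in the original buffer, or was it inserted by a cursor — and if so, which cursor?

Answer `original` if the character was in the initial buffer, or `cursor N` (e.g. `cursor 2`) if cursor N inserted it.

Answer: cursor 2

Derivation:
After op 1 (move_left): buffer="jmbs" (len 4), cursors c1@1 c2@2, authorship ....
After op 2 (move_left): buffer="jmbs" (len 4), cursors c1@0 c2@1, authorship ....
After op 3 (insert('x')): buffer="xjxmbs" (len 6), cursors c1@1 c2@3, authorship 1.2...
Authorship (.=original, N=cursor N): 1 . 2 . . .
Index 2: author = 2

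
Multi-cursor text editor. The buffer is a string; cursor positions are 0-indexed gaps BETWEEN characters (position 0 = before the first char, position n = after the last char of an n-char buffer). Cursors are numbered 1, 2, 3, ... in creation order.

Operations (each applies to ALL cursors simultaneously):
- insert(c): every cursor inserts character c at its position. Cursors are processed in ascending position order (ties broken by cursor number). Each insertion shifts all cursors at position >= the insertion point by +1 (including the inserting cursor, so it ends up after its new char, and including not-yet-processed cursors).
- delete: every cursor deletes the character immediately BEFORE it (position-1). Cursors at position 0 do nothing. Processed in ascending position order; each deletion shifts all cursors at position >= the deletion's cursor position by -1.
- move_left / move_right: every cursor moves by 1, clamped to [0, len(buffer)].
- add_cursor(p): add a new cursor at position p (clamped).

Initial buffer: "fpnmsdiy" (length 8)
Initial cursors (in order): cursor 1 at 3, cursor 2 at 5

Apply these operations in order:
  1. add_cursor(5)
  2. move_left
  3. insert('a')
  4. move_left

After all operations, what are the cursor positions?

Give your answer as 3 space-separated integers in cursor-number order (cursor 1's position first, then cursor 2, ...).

After op 1 (add_cursor(5)): buffer="fpnmsdiy" (len 8), cursors c1@3 c2@5 c3@5, authorship ........
After op 2 (move_left): buffer="fpnmsdiy" (len 8), cursors c1@2 c2@4 c3@4, authorship ........
After op 3 (insert('a')): buffer="fpanmaasdiy" (len 11), cursors c1@3 c2@7 c3@7, authorship ..1..23....
After op 4 (move_left): buffer="fpanmaasdiy" (len 11), cursors c1@2 c2@6 c3@6, authorship ..1..23....

Answer: 2 6 6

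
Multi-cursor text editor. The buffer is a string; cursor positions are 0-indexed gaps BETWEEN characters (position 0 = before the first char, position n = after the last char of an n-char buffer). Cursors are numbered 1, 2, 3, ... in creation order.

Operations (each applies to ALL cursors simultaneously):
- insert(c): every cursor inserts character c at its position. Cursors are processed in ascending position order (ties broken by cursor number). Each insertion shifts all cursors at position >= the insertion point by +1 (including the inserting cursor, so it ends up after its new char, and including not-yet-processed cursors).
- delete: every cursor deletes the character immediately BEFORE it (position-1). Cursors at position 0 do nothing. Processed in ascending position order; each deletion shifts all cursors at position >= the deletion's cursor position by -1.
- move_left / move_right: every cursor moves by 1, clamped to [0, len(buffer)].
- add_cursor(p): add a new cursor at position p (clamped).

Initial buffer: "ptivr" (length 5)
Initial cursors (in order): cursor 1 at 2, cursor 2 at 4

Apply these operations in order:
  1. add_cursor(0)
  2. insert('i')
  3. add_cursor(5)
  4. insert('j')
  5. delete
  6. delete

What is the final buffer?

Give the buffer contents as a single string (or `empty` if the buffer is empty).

Answer: ptvr

Derivation:
After op 1 (add_cursor(0)): buffer="ptivr" (len 5), cursors c3@0 c1@2 c2@4, authorship .....
After op 2 (insert('i')): buffer="iptiivir" (len 8), cursors c3@1 c1@4 c2@7, authorship 3..1..2.
After op 3 (add_cursor(5)): buffer="iptiivir" (len 8), cursors c3@1 c1@4 c4@5 c2@7, authorship 3..1..2.
After op 4 (insert('j')): buffer="ijptijijvijr" (len 12), cursors c3@2 c1@6 c4@8 c2@11, authorship 33..11.4.22.
After op 5 (delete): buffer="iptiivir" (len 8), cursors c3@1 c1@4 c4@5 c2@7, authorship 3..1..2.
After op 6 (delete): buffer="ptvr" (len 4), cursors c3@0 c1@2 c4@2 c2@3, authorship ....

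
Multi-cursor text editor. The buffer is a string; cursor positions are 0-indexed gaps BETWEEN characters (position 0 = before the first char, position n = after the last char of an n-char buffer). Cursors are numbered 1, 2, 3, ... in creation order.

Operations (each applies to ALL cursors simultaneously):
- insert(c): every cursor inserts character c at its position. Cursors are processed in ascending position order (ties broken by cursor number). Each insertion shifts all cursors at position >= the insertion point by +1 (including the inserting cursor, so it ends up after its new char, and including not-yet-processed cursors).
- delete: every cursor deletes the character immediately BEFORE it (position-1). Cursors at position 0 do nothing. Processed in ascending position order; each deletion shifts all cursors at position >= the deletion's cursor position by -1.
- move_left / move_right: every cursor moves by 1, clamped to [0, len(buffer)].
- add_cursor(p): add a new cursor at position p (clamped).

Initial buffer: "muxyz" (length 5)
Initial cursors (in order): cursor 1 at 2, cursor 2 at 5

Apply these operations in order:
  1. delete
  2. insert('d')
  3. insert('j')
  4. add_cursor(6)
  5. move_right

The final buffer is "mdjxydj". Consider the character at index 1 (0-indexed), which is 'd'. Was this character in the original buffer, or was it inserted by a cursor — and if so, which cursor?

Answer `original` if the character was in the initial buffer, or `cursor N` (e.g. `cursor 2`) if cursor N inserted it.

Answer: cursor 1

Derivation:
After op 1 (delete): buffer="mxy" (len 3), cursors c1@1 c2@3, authorship ...
After op 2 (insert('d')): buffer="mdxyd" (len 5), cursors c1@2 c2@5, authorship .1..2
After op 3 (insert('j')): buffer="mdjxydj" (len 7), cursors c1@3 c2@7, authorship .11..22
After op 4 (add_cursor(6)): buffer="mdjxydj" (len 7), cursors c1@3 c3@6 c2@7, authorship .11..22
After op 5 (move_right): buffer="mdjxydj" (len 7), cursors c1@4 c2@7 c3@7, authorship .11..22
Authorship (.=original, N=cursor N): . 1 1 . . 2 2
Index 1: author = 1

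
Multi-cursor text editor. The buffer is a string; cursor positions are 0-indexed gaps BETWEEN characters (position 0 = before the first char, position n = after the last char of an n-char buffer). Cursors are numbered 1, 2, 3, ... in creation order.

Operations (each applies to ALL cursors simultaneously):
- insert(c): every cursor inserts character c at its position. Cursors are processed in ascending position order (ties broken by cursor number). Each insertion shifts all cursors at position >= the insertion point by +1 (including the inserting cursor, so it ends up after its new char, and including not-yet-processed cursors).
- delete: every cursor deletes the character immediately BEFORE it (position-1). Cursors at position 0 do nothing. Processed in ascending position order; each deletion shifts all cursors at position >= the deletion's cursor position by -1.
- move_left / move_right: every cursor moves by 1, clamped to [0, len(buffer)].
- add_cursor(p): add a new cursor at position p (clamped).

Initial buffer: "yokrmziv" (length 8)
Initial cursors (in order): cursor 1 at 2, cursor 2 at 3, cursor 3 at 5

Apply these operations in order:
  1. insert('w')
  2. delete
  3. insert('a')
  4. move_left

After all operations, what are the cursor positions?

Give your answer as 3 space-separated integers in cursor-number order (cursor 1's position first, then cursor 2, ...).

After op 1 (insert('w')): buffer="yowkwrmwziv" (len 11), cursors c1@3 c2@5 c3@8, authorship ..1.2..3...
After op 2 (delete): buffer="yokrmziv" (len 8), cursors c1@2 c2@3 c3@5, authorship ........
After op 3 (insert('a')): buffer="yoakarmaziv" (len 11), cursors c1@3 c2@5 c3@8, authorship ..1.2..3...
After op 4 (move_left): buffer="yoakarmaziv" (len 11), cursors c1@2 c2@4 c3@7, authorship ..1.2..3...

Answer: 2 4 7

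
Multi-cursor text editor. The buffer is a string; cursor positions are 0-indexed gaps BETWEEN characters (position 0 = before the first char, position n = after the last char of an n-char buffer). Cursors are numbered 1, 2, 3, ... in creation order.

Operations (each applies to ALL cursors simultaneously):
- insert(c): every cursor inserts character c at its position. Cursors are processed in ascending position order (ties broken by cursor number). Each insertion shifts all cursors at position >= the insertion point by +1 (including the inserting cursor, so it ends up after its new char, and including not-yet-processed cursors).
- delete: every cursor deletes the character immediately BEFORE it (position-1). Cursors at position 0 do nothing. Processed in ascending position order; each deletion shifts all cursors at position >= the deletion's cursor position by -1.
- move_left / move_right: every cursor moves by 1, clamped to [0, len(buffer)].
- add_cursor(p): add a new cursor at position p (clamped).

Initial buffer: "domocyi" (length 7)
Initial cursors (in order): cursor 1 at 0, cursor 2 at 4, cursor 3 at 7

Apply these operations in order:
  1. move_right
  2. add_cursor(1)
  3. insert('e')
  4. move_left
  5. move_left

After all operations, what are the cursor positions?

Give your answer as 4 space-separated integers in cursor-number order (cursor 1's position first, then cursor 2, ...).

Answer: 1 6 9 1

Derivation:
After op 1 (move_right): buffer="domocyi" (len 7), cursors c1@1 c2@5 c3@7, authorship .......
After op 2 (add_cursor(1)): buffer="domocyi" (len 7), cursors c1@1 c4@1 c2@5 c3@7, authorship .......
After op 3 (insert('e')): buffer="deeomoceyie" (len 11), cursors c1@3 c4@3 c2@8 c3@11, authorship .14....2..3
After op 4 (move_left): buffer="deeomoceyie" (len 11), cursors c1@2 c4@2 c2@7 c3@10, authorship .14....2..3
After op 5 (move_left): buffer="deeomoceyie" (len 11), cursors c1@1 c4@1 c2@6 c3@9, authorship .14....2..3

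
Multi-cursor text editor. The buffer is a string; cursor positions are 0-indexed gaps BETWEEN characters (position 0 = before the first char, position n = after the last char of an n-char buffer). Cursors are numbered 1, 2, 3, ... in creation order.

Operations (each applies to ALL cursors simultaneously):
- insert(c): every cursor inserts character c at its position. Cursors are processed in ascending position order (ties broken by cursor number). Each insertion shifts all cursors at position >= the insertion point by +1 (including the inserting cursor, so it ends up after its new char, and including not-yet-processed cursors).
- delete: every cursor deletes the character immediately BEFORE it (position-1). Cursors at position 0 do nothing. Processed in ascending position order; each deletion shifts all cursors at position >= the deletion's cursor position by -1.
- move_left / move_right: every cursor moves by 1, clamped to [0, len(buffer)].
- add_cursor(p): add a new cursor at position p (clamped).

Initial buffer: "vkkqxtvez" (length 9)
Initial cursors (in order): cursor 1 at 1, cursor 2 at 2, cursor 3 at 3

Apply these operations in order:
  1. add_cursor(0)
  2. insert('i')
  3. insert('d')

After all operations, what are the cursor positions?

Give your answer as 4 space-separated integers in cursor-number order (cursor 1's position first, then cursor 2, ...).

After op 1 (add_cursor(0)): buffer="vkkqxtvez" (len 9), cursors c4@0 c1@1 c2@2 c3@3, authorship .........
After op 2 (insert('i')): buffer="ivikikiqxtvez" (len 13), cursors c4@1 c1@3 c2@5 c3@7, authorship 4.1.2.3......
After op 3 (insert('d')): buffer="idvidkidkidqxtvez" (len 17), cursors c4@2 c1@5 c2@8 c3@11, authorship 44.11.22.33......

Answer: 5 8 11 2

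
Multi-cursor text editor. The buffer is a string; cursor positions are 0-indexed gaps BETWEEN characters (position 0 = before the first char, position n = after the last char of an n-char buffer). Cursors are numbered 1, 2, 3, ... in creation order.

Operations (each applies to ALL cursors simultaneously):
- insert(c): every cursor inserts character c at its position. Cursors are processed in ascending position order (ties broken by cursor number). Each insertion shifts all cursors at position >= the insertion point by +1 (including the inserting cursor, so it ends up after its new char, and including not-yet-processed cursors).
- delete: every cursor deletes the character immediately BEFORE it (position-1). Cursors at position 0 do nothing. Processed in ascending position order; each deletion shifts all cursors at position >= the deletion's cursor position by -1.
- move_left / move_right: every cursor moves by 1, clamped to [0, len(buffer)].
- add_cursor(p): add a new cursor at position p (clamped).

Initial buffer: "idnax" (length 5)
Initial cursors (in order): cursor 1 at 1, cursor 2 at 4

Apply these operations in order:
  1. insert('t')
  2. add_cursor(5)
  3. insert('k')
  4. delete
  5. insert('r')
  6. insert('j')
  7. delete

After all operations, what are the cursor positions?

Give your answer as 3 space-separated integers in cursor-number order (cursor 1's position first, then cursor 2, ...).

Answer: 3 9 7

Derivation:
After op 1 (insert('t')): buffer="itdnatx" (len 7), cursors c1@2 c2@6, authorship .1...2.
After op 2 (add_cursor(5)): buffer="itdnatx" (len 7), cursors c1@2 c3@5 c2@6, authorship .1...2.
After op 3 (insert('k')): buffer="itkdnaktkx" (len 10), cursors c1@3 c3@7 c2@9, authorship .11...322.
After op 4 (delete): buffer="itdnatx" (len 7), cursors c1@2 c3@5 c2@6, authorship .1...2.
After op 5 (insert('r')): buffer="itrdnartrx" (len 10), cursors c1@3 c3@7 c2@9, authorship .11...322.
After op 6 (insert('j')): buffer="itrjdnarjtrjx" (len 13), cursors c1@4 c3@9 c2@12, authorship .111...33222.
After op 7 (delete): buffer="itrdnartrx" (len 10), cursors c1@3 c3@7 c2@9, authorship .11...322.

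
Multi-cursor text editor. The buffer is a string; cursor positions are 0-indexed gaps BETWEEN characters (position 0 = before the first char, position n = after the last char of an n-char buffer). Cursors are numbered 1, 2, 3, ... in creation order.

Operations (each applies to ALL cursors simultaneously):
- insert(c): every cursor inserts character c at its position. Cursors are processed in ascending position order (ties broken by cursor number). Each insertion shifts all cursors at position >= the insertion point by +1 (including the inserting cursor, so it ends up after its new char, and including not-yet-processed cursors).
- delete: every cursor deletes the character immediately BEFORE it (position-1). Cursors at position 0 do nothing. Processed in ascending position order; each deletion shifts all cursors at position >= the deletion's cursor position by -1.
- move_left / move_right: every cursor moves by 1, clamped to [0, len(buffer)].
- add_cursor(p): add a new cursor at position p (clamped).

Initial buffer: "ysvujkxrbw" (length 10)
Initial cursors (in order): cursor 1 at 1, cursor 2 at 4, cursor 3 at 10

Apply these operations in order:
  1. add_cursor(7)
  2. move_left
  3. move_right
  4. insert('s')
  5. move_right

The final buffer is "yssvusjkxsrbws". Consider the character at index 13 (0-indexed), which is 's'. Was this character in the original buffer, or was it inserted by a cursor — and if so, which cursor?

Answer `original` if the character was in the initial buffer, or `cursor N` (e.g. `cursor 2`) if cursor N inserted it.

Answer: cursor 3

Derivation:
After op 1 (add_cursor(7)): buffer="ysvujkxrbw" (len 10), cursors c1@1 c2@4 c4@7 c3@10, authorship ..........
After op 2 (move_left): buffer="ysvujkxrbw" (len 10), cursors c1@0 c2@3 c4@6 c3@9, authorship ..........
After op 3 (move_right): buffer="ysvujkxrbw" (len 10), cursors c1@1 c2@4 c4@7 c3@10, authorship ..........
After op 4 (insert('s')): buffer="yssvusjkxsrbws" (len 14), cursors c1@2 c2@6 c4@10 c3@14, authorship .1...2...4...3
After op 5 (move_right): buffer="yssvusjkxsrbws" (len 14), cursors c1@3 c2@7 c4@11 c3@14, authorship .1...2...4...3
Authorship (.=original, N=cursor N): . 1 . . . 2 . . . 4 . . . 3
Index 13: author = 3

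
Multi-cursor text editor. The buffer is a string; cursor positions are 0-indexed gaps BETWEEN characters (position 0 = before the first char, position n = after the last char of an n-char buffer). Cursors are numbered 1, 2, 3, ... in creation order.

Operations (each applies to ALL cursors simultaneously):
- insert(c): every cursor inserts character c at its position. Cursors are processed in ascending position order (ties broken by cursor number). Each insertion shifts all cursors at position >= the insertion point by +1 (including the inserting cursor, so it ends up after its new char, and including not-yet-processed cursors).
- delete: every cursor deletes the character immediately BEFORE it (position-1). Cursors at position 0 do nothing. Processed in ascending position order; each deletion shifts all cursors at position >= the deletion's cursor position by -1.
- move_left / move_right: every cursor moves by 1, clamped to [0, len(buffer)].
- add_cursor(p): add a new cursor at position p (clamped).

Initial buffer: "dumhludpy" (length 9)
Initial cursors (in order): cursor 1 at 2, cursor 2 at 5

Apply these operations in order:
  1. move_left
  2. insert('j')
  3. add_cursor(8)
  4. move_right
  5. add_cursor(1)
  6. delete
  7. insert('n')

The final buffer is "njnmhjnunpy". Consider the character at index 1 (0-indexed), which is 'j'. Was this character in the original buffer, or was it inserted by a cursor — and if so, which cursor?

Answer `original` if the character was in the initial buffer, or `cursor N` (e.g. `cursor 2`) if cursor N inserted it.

Answer: cursor 1

Derivation:
After op 1 (move_left): buffer="dumhludpy" (len 9), cursors c1@1 c2@4, authorship .........
After op 2 (insert('j')): buffer="djumhjludpy" (len 11), cursors c1@2 c2@6, authorship .1...2.....
After op 3 (add_cursor(8)): buffer="djumhjludpy" (len 11), cursors c1@2 c2@6 c3@8, authorship .1...2.....
After op 4 (move_right): buffer="djumhjludpy" (len 11), cursors c1@3 c2@7 c3@9, authorship .1...2.....
After op 5 (add_cursor(1)): buffer="djumhjludpy" (len 11), cursors c4@1 c1@3 c2@7 c3@9, authorship .1...2.....
After op 6 (delete): buffer="jmhjupy" (len 7), cursors c4@0 c1@1 c2@4 c3@5, authorship 1..2...
After op 7 (insert('n')): buffer="njnmhjnunpy" (len 11), cursors c4@1 c1@3 c2@7 c3@9, authorship 411..22.3..
Authorship (.=original, N=cursor N): 4 1 1 . . 2 2 . 3 . .
Index 1: author = 1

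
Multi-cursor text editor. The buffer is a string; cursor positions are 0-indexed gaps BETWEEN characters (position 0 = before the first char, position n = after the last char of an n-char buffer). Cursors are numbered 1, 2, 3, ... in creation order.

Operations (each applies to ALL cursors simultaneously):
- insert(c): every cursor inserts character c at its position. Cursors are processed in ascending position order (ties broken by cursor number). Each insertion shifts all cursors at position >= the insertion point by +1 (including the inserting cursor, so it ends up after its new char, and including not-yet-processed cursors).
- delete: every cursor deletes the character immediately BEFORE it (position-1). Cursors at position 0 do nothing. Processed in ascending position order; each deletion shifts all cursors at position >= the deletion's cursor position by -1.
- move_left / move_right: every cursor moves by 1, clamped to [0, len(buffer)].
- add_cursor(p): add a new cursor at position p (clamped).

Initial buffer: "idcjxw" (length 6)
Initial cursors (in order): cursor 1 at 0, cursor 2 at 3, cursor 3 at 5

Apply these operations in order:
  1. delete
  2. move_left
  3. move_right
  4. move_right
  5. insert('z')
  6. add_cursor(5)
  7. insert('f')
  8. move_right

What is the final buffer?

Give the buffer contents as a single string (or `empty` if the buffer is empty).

Answer: idzfjzffwzf

Derivation:
After op 1 (delete): buffer="idjw" (len 4), cursors c1@0 c2@2 c3@3, authorship ....
After op 2 (move_left): buffer="idjw" (len 4), cursors c1@0 c2@1 c3@2, authorship ....
After op 3 (move_right): buffer="idjw" (len 4), cursors c1@1 c2@2 c3@3, authorship ....
After op 4 (move_right): buffer="idjw" (len 4), cursors c1@2 c2@3 c3@4, authorship ....
After op 5 (insert('z')): buffer="idzjzwz" (len 7), cursors c1@3 c2@5 c3@7, authorship ..1.2.3
After op 6 (add_cursor(5)): buffer="idzjzwz" (len 7), cursors c1@3 c2@5 c4@5 c3@7, authorship ..1.2.3
After op 7 (insert('f')): buffer="idzfjzffwzf" (len 11), cursors c1@4 c2@8 c4@8 c3@11, authorship ..11.224.33
After op 8 (move_right): buffer="idzfjzffwzf" (len 11), cursors c1@5 c2@9 c4@9 c3@11, authorship ..11.224.33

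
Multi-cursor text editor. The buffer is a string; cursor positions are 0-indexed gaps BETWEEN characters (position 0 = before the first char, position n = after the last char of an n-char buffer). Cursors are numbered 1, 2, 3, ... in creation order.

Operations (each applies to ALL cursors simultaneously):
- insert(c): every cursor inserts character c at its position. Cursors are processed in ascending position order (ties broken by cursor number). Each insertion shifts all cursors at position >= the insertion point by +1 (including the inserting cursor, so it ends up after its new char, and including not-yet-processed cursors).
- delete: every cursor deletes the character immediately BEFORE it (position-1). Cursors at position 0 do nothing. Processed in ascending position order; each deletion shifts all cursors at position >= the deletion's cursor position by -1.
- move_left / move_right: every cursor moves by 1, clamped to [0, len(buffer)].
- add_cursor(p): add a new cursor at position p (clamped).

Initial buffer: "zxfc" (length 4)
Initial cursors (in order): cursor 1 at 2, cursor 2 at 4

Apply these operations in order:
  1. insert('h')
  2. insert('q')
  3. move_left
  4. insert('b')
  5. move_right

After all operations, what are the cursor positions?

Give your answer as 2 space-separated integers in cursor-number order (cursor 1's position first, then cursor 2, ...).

Answer: 5 10

Derivation:
After op 1 (insert('h')): buffer="zxhfch" (len 6), cursors c1@3 c2@6, authorship ..1..2
After op 2 (insert('q')): buffer="zxhqfchq" (len 8), cursors c1@4 c2@8, authorship ..11..22
After op 3 (move_left): buffer="zxhqfchq" (len 8), cursors c1@3 c2@7, authorship ..11..22
After op 4 (insert('b')): buffer="zxhbqfchbq" (len 10), cursors c1@4 c2@9, authorship ..111..222
After op 5 (move_right): buffer="zxhbqfchbq" (len 10), cursors c1@5 c2@10, authorship ..111..222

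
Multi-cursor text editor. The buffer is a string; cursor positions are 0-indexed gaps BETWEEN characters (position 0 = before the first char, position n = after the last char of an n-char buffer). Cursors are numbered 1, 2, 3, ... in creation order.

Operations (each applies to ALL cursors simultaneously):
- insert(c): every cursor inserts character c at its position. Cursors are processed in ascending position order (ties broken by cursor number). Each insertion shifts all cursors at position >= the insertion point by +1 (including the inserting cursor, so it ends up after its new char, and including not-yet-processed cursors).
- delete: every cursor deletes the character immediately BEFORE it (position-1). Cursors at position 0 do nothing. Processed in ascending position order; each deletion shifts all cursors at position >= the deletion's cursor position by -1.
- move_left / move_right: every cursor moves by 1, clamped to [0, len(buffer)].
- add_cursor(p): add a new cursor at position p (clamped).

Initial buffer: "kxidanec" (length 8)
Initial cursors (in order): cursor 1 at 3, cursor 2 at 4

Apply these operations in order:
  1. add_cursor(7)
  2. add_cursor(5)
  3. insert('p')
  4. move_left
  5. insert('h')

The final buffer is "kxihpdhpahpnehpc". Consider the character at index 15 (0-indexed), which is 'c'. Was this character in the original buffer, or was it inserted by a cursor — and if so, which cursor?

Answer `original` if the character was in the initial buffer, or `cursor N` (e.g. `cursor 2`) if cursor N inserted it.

Answer: original

Derivation:
After op 1 (add_cursor(7)): buffer="kxidanec" (len 8), cursors c1@3 c2@4 c3@7, authorship ........
After op 2 (add_cursor(5)): buffer="kxidanec" (len 8), cursors c1@3 c2@4 c4@5 c3@7, authorship ........
After op 3 (insert('p')): buffer="kxipdpapnepc" (len 12), cursors c1@4 c2@6 c4@8 c3@11, authorship ...1.2.4..3.
After op 4 (move_left): buffer="kxipdpapnepc" (len 12), cursors c1@3 c2@5 c4@7 c3@10, authorship ...1.2.4..3.
After op 5 (insert('h')): buffer="kxihpdhpahpnehpc" (len 16), cursors c1@4 c2@7 c4@10 c3@14, authorship ...11.22.44..33.
Authorship (.=original, N=cursor N): . . . 1 1 . 2 2 . 4 4 . . 3 3 .
Index 15: author = original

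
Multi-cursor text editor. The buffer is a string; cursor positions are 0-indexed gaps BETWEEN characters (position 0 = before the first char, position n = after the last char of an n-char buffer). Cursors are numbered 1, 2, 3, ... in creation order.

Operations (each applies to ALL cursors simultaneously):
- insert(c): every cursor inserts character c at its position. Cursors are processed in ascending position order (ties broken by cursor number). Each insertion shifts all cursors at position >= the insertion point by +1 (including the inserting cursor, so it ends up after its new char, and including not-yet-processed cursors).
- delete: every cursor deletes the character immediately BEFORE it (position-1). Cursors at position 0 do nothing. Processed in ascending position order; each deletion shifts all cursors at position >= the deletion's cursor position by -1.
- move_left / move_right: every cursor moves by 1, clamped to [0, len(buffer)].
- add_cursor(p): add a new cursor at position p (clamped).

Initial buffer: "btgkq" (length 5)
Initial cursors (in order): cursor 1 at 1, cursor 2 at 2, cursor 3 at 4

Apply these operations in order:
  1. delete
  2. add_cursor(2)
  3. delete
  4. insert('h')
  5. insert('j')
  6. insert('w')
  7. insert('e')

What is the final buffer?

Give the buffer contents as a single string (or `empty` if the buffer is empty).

Answer: hhhhjjjjwwwweeee

Derivation:
After op 1 (delete): buffer="gq" (len 2), cursors c1@0 c2@0 c3@1, authorship ..
After op 2 (add_cursor(2)): buffer="gq" (len 2), cursors c1@0 c2@0 c3@1 c4@2, authorship ..
After op 3 (delete): buffer="" (len 0), cursors c1@0 c2@0 c3@0 c4@0, authorship 
After op 4 (insert('h')): buffer="hhhh" (len 4), cursors c1@4 c2@4 c3@4 c4@4, authorship 1234
After op 5 (insert('j')): buffer="hhhhjjjj" (len 8), cursors c1@8 c2@8 c3@8 c4@8, authorship 12341234
After op 6 (insert('w')): buffer="hhhhjjjjwwww" (len 12), cursors c1@12 c2@12 c3@12 c4@12, authorship 123412341234
After op 7 (insert('e')): buffer="hhhhjjjjwwwweeee" (len 16), cursors c1@16 c2@16 c3@16 c4@16, authorship 1234123412341234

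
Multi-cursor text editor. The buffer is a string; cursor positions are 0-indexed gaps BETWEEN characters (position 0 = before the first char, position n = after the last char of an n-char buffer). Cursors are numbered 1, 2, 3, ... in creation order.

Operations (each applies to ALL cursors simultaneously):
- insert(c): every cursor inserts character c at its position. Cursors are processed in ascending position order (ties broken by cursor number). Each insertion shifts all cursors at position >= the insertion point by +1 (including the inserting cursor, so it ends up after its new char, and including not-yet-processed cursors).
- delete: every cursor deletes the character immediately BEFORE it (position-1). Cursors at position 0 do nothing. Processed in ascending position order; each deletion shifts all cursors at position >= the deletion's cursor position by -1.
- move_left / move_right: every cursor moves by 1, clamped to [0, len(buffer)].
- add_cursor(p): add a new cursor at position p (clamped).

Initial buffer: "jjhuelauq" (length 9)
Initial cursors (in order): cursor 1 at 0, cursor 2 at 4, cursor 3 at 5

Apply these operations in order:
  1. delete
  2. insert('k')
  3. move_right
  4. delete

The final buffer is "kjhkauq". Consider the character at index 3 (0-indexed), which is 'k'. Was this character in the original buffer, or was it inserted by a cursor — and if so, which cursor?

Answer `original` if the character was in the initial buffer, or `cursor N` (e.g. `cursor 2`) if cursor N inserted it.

After op 1 (delete): buffer="jjhlauq" (len 7), cursors c1@0 c2@3 c3@3, authorship .......
After op 2 (insert('k')): buffer="kjjhkklauq" (len 10), cursors c1@1 c2@6 c3@6, authorship 1...23....
After op 3 (move_right): buffer="kjjhkklauq" (len 10), cursors c1@2 c2@7 c3@7, authorship 1...23....
After op 4 (delete): buffer="kjhkauq" (len 7), cursors c1@1 c2@4 c3@4, authorship 1..2...
Authorship (.=original, N=cursor N): 1 . . 2 . . .
Index 3: author = 2

Answer: cursor 2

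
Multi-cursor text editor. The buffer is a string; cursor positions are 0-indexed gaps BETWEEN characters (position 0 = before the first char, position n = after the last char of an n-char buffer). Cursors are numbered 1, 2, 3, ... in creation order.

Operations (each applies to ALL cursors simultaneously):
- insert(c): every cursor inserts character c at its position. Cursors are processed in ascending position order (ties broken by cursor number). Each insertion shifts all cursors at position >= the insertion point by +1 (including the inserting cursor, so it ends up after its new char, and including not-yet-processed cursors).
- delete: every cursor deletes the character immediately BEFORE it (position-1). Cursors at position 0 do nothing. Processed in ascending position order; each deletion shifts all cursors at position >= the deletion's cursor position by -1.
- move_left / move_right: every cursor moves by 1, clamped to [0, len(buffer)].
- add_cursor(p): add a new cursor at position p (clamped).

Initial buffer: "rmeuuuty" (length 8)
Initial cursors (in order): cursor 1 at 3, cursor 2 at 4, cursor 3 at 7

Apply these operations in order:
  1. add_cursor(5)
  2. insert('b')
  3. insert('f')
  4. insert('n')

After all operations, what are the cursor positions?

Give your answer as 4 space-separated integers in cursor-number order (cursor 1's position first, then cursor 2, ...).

Answer: 6 10 19 14

Derivation:
After op 1 (add_cursor(5)): buffer="rmeuuuty" (len 8), cursors c1@3 c2@4 c4@5 c3@7, authorship ........
After op 2 (insert('b')): buffer="rmebububutby" (len 12), cursors c1@4 c2@6 c4@8 c3@11, authorship ...1.2.4..3.
After op 3 (insert('f')): buffer="rmebfubfubfutbfy" (len 16), cursors c1@5 c2@8 c4@11 c3@15, authorship ...11.22.44..33.
After op 4 (insert('n')): buffer="rmebfnubfnubfnutbfny" (len 20), cursors c1@6 c2@10 c4@14 c3@19, authorship ...111.222.444..333.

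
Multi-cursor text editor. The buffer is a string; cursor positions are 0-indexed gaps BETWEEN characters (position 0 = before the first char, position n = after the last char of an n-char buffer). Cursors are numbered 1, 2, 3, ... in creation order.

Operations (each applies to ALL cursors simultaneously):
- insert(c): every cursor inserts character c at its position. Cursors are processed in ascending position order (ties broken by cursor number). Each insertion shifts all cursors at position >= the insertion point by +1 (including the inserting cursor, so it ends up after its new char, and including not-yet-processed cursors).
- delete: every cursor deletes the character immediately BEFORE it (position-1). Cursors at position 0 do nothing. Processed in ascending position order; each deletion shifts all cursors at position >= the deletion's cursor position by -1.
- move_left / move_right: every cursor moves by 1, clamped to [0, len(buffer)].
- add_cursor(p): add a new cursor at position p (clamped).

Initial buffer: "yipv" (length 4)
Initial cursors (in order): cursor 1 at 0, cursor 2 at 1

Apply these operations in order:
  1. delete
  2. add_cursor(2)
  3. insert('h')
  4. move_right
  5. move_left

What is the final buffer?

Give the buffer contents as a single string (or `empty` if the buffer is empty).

After op 1 (delete): buffer="ipv" (len 3), cursors c1@0 c2@0, authorship ...
After op 2 (add_cursor(2)): buffer="ipv" (len 3), cursors c1@0 c2@0 c3@2, authorship ...
After op 3 (insert('h')): buffer="hhiphv" (len 6), cursors c1@2 c2@2 c3@5, authorship 12..3.
After op 4 (move_right): buffer="hhiphv" (len 6), cursors c1@3 c2@3 c3@6, authorship 12..3.
After op 5 (move_left): buffer="hhiphv" (len 6), cursors c1@2 c2@2 c3@5, authorship 12..3.

Answer: hhiphv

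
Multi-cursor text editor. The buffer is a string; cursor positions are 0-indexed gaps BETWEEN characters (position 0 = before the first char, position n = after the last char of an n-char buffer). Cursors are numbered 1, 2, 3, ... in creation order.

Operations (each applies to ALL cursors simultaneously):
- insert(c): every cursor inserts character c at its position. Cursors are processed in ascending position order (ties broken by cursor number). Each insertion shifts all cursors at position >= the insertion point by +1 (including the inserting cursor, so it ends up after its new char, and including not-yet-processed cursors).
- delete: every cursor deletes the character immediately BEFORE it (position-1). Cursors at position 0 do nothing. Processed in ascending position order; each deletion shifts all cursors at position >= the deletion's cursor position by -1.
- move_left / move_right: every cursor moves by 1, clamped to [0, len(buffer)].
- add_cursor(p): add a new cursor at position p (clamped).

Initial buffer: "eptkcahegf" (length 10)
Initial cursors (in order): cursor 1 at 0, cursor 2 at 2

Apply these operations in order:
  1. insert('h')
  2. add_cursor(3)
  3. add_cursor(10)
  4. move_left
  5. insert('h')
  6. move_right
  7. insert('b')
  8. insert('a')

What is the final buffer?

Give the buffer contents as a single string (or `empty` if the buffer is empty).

After op 1 (insert('h')): buffer="hephtkcahegf" (len 12), cursors c1@1 c2@4, authorship 1..2........
After op 2 (add_cursor(3)): buffer="hephtkcahegf" (len 12), cursors c1@1 c3@3 c2@4, authorship 1..2........
After op 3 (add_cursor(10)): buffer="hephtkcahegf" (len 12), cursors c1@1 c3@3 c2@4 c4@10, authorship 1..2........
After op 4 (move_left): buffer="hephtkcahegf" (len 12), cursors c1@0 c3@2 c2@3 c4@9, authorship 1..2........
After op 5 (insert('h')): buffer="hhehphhtkcahhegf" (len 16), cursors c1@1 c3@4 c2@6 c4@13, authorship 11.3.22.....4...
After op 6 (move_right): buffer="hhehphhtkcahhegf" (len 16), cursors c1@2 c3@5 c2@7 c4@14, authorship 11.3.22.....4...
After op 7 (insert('b')): buffer="hhbehpbhhbtkcahhebgf" (len 20), cursors c1@3 c3@7 c2@10 c4@18, authorship 111.3.3222.....4.4..
After op 8 (insert('a')): buffer="hhbaehpbahhbatkcahhebagf" (len 24), cursors c1@4 c3@9 c2@13 c4@22, authorship 1111.3.332222.....4.44..

Answer: hhbaehpbahhbatkcahhebagf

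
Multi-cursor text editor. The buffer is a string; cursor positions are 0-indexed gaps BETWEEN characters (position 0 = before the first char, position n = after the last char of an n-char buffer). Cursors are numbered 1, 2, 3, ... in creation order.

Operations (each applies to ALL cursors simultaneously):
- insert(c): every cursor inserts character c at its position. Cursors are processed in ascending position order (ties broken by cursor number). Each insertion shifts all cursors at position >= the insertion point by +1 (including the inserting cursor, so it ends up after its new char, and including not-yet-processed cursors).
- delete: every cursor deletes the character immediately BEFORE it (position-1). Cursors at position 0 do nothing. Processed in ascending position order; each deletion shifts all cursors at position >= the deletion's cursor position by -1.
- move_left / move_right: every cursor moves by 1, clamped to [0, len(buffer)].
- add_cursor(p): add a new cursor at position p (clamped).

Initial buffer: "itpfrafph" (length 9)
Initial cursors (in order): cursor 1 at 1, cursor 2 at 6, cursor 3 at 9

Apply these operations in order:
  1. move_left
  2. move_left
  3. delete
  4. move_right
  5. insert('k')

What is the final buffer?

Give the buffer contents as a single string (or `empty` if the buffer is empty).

Answer: iktprkapkh

Derivation:
After op 1 (move_left): buffer="itpfrafph" (len 9), cursors c1@0 c2@5 c3@8, authorship .........
After op 2 (move_left): buffer="itpfrafph" (len 9), cursors c1@0 c2@4 c3@7, authorship .........
After op 3 (delete): buffer="itpraph" (len 7), cursors c1@0 c2@3 c3@5, authorship .......
After op 4 (move_right): buffer="itpraph" (len 7), cursors c1@1 c2@4 c3@6, authorship .......
After op 5 (insert('k')): buffer="iktprkapkh" (len 10), cursors c1@2 c2@6 c3@9, authorship .1...2..3.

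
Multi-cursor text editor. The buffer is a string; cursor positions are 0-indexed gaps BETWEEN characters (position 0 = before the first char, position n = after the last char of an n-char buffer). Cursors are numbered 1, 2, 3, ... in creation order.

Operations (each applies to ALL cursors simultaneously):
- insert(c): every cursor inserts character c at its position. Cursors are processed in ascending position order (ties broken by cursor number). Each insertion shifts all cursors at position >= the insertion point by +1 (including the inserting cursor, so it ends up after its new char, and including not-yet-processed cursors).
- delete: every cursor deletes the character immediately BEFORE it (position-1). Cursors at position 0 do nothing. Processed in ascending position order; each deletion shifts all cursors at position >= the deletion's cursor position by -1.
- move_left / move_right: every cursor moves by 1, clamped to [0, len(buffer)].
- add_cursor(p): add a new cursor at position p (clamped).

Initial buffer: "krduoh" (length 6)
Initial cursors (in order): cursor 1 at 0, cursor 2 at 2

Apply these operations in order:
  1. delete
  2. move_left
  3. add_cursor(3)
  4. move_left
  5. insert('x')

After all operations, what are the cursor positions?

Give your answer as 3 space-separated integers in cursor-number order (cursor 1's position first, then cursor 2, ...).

Answer: 2 2 5

Derivation:
After op 1 (delete): buffer="kduoh" (len 5), cursors c1@0 c2@1, authorship .....
After op 2 (move_left): buffer="kduoh" (len 5), cursors c1@0 c2@0, authorship .....
After op 3 (add_cursor(3)): buffer="kduoh" (len 5), cursors c1@0 c2@0 c3@3, authorship .....
After op 4 (move_left): buffer="kduoh" (len 5), cursors c1@0 c2@0 c3@2, authorship .....
After op 5 (insert('x')): buffer="xxkdxuoh" (len 8), cursors c1@2 c2@2 c3@5, authorship 12..3...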